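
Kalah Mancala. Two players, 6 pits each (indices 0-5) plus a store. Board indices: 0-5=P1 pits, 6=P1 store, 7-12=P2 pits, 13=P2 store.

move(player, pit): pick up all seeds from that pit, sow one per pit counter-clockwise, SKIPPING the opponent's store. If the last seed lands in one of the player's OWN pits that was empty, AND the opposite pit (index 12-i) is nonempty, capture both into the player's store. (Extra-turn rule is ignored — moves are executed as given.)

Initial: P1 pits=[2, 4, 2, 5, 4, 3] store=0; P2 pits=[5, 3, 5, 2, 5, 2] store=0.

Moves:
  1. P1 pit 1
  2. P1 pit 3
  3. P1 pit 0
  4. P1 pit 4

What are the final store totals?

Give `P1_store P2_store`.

Answer: 2 0

Derivation:
Move 1: P1 pit1 -> P1=[2,0,3,6,5,4](0) P2=[5,3,5,2,5,2](0)
Move 2: P1 pit3 -> P1=[2,0,3,0,6,5](1) P2=[6,4,6,2,5,2](0)
Move 3: P1 pit0 -> P1=[0,1,4,0,6,5](1) P2=[6,4,6,2,5,2](0)
Move 4: P1 pit4 -> P1=[0,1,4,0,0,6](2) P2=[7,5,7,3,5,2](0)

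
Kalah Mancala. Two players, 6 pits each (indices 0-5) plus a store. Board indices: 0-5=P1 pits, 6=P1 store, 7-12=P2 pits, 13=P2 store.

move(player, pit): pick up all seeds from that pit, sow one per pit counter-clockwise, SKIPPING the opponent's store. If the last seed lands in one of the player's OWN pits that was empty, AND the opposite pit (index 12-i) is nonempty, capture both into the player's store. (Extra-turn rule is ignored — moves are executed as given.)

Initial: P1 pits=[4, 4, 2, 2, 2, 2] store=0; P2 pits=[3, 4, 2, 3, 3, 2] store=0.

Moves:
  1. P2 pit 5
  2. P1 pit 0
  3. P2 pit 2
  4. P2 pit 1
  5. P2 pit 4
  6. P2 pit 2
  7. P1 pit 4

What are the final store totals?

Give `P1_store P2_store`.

Move 1: P2 pit5 -> P1=[5,4,2,2,2,2](0) P2=[3,4,2,3,3,0](1)
Move 2: P1 pit0 -> P1=[0,5,3,3,3,3](0) P2=[3,4,2,3,3,0](1)
Move 3: P2 pit2 -> P1=[0,5,3,3,3,3](0) P2=[3,4,0,4,4,0](1)
Move 4: P2 pit1 -> P1=[0,5,3,3,3,3](0) P2=[3,0,1,5,5,1](1)
Move 5: P2 pit4 -> P1=[1,6,4,3,3,3](0) P2=[3,0,1,5,0,2](2)
Move 6: P2 pit2 -> P1=[1,6,4,3,3,3](0) P2=[3,0,0,6,0,2](2)
Move 7: P1 pit4 -> P1=[1,6,4,3,0,4](1) P2=[4,0,0,6,0,2](2)

Answer: 1 2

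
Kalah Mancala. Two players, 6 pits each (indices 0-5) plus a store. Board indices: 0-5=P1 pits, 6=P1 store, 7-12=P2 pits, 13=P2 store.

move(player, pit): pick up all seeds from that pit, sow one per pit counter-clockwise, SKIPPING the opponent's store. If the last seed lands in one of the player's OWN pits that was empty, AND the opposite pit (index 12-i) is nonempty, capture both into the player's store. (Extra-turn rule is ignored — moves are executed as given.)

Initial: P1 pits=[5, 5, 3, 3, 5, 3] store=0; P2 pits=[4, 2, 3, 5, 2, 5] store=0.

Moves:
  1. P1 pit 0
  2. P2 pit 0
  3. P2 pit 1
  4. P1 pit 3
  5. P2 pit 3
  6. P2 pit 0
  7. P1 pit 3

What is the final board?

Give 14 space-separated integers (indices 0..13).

Move 1: P1 pit0 -> P1=[0,6,4,4,6,4](0) P2=[4,2,3,5,2,5](0)
Move 2: P2 pit0 -> P1=[0,6,4,4,6,4](0) P2=[0,3,4,6,3,5](0)
Move 3: P2 pit1 -> P1=[0,6,4,4,6,4](0) P2=[0,0,5,7,4,5](0)
Move 4: P1 pit3 -> P1=[0,6,4,0,7,5](1) P2=[1,0,5,7,4,5](0)
Move 5: P2 pit3 -> P1=[1,7,5,1,7,5](1) P2=[1,0,5,0,5,6](1)
Move 6: P2 pit0 -> P1=[1,7,5,1,0,5](1) P2=[0,0,5,0,5,6](9)
Move 7: P1 pit3 -> P1=[1,7,5,0,1,5](1) P2=[0,0,5,0,5,6](9)

Answer: 1 7 5 0 1 5 1 0 0 5 0 5 6 9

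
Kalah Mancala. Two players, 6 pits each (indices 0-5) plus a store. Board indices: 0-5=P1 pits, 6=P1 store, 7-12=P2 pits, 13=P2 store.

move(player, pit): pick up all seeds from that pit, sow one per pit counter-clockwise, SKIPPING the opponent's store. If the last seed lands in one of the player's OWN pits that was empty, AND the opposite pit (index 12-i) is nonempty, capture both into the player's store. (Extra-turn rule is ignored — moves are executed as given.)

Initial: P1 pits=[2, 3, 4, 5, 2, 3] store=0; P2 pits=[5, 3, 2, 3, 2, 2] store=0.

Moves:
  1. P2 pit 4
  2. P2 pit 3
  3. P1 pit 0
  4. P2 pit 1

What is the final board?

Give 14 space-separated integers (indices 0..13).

Answer: 0 4 5 5 2 3 0 5 0 3 1 2 4 2

Derivation:
Move 1: P2 pit4 -> P1=[2,3,4,5,2,3](0) P2=[5,3,2,3,0,3](1)
Move 2: P2 pit3 -> P1=[2,3,4,5,2,3](0) P2=[5,3,2,0,1,4](2)
Move 3: P1 pit0 -> P1=[0,4,5,5,2,3](0) P2=[5,3,2,0,1,4](2)
Move 4: P2 pit1 -> P1=[0,4,5,5,2,3](0) P2=[5,0,3,1,2,4](2)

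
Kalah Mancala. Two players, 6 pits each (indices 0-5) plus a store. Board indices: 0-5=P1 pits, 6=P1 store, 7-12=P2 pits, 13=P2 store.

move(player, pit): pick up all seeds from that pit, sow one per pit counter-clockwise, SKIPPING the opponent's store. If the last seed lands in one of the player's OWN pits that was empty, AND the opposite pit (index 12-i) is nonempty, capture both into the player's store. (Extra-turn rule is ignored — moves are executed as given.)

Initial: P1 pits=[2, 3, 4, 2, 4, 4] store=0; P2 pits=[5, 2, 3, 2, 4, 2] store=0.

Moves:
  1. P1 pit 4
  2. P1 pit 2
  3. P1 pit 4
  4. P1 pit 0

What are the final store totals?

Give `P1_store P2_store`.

Answer: 5 0

Derivation:
Move 1: P1 pit4 -> P1=[2,3,4,2,0,5](1) P2=[6,3,3,2,4,2](0)
Move 2: P1 pit2 -> P1=[2,3,0,3,1,6](2) P2=[6,3,3,2,4,2](0)
Move 3: P1 pit4 -> P1=[2,3,0,3,0,7](2) P2=[6,3,3,2,4,2](0)
Move 4: P1 pit0 -> P1=[0,4,0,3,0,7](5) P2=[6,3,3,0,4,2](0)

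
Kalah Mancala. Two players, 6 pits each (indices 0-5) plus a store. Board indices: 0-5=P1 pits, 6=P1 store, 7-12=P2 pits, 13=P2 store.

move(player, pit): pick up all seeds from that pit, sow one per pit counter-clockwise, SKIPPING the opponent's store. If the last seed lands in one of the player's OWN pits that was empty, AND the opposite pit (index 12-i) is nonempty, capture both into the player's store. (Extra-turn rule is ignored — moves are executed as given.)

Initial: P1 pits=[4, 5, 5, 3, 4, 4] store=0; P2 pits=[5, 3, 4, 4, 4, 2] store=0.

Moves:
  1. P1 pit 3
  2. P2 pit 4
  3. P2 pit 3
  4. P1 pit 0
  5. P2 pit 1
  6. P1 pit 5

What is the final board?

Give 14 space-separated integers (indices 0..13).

Move 1: P1 pit3 -> P1=[4,5,5,0,5,5](1) P2=[5,3,4,4,4,2](0)
Move 2: P2 pit4 -> P1=[5,6,5,0,5,5](1) P2=[5,3,4,4,0,3](1)
Move 3: P2 pit3 -> P1=[6,6,5,0,5,5](1) P2=[5,3,4,0,1,4](2)
Move 4: P1 pit0 -> P1=[0,7,6,1,6,6](2) P2=[5,3,4,0,1,4](2)
Move 5: P2 pit1 -> P1=[0,7,6,1,6,6](2) P2=[5,0,5,1,2,4](2)
Move 6: P1 pit5 -> P1=[0,7,6,1,6,0](3) P2=[6,1,6,2,3,4](2)

Answer: 0 7 6 1 6 0 3 6 1 6 2 3 4 2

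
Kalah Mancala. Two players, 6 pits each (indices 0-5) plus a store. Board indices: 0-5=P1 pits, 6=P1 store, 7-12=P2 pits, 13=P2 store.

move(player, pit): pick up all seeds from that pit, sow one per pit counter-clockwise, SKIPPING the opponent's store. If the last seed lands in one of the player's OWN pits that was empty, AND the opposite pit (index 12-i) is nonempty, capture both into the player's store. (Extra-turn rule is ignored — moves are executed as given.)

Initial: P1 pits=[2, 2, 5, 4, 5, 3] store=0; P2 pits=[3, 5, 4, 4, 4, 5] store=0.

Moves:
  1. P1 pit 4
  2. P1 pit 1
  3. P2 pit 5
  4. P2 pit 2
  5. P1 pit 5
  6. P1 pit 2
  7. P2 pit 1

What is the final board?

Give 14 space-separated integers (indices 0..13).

Move 1: P1 pit4 -> P1=[2,2,5,4,0,4](1) P2=[4,6,5,4,4,5](0)
Move 2: P1 pit1 -> P1=[2,0,6,5,0,4](1) P2=[4,6,5,4,4,5](0)
Move 3: P2 pit5 -> P1=[3,1,7,6,0,4](1) P2=[4,6,5,4,4,0](1)
Move 4: P2 pit2 -> P1=[4,1,7,6,0,4](1) P2=[4,6,0,5,5,1](2)
Move 5: P1 pit5 -> P1=[4,1,7,6,0,0](2) P2=[5,7,1,5,5,1](2)
Move 6: P1 pit2 -> P1=[4,1,0,7,1,1](3) P2=[6,8,2,5,5,1](2)
Move 7: P2 pit1 -> P1=[5,2,1,7,1,1](3) P2=[6,0,3,6,6,2](3)

Answer: 5 2 1 7 1 1 3 6 0 3 6 6 2 3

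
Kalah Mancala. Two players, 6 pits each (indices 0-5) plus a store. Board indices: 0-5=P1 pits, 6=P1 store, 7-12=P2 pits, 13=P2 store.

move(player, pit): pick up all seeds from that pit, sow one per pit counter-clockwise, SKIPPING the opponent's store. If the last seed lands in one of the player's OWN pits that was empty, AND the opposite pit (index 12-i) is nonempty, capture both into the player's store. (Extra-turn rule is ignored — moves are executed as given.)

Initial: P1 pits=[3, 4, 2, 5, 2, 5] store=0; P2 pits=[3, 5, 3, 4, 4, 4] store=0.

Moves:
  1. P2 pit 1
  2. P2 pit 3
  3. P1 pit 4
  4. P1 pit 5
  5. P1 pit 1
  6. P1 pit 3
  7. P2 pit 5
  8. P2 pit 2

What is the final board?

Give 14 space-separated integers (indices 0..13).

Move 1: P2 pit1 -> P1=[3,4,2,5,2,5](0) P2=[3,0,4,5,5,5](1)
Move 2: P2 pit3 -> P1=[4,5,2,5,2,5](0) P2=[3,0,4,0,6,6](2)
Move 3: P1 pit4 -> P1=[4,5,2,5,0,6](1) P2=[3,0,4,0,6,6](2)
Move 4: P1 pit5 -> P1=[4,5,2,5,0,0](2) P2=[4,1,5,1,7,6](2)
Move 5: P1 pit1 -> P1=[4,0,3,6,1,1](3) P2=[4,1,5,1,7,6](2)
Move 6: P1 pit3 -> P1=[4,0,3,0,2,2](4) P2=[5,2,6,1,7,6](2)
Move 7: P2 pit5 -> P1=[5,1,4,1,3,2](4) P2=[5,2,6,1,7,0](3)
Move 8: P2 pit2 -> P1=[6,2,4,1,3,2](4) P2=[5,2,0,2,8,1](4)

Answer: 6 2 4 1 3 2 4 5 2 0 2 8 1 4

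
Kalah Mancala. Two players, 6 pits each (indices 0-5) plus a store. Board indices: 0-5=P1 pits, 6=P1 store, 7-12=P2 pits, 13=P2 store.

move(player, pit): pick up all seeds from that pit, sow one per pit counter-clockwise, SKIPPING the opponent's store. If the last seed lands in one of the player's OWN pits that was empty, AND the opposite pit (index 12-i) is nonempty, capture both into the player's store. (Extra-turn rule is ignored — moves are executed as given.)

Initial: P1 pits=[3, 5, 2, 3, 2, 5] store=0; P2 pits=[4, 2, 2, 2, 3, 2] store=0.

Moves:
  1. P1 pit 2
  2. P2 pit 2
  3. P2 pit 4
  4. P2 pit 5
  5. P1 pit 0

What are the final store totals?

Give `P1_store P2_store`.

Answer: 0 2

Derivation:
Move 1: P1 pit2 -> P1=[3,5,0,4,3,5](0) P2=[4,2,2,2,3,2](0)
Move 2: P2 pit2 -> P1=[3,5,0,4,3,5](0) P2=[4,2,0,3,4,2](0)
Move 3: P2 pit4 -> P1=[4,6,0,4,3,5](0) P2=[4,2,0,3,0,3](1)
Move 4: P2 pit5 -> P1=[5,7,0,4,3,5](0) P2=[4,2,0,3,0,0](2)
Move 5: P1 pit0 -> P1=[0,8,1,5,4,6](0) P2=[4,2,0,3,0,0](2)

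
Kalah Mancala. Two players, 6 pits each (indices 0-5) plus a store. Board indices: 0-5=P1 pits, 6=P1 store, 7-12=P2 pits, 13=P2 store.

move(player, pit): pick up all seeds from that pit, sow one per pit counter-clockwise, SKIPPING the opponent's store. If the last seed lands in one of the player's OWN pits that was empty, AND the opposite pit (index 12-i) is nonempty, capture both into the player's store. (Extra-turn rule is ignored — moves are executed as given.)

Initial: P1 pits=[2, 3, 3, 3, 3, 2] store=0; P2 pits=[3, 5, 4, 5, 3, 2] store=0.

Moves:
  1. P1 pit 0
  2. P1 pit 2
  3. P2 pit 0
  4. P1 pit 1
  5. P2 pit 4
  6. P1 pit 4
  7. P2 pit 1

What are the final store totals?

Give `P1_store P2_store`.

Answer: 2 2

Derivation:
Move 1: P1 pit0 -> P1=[0,4,4,3,3,2](0) P2=[3,5,4,5,3,2](0)
Move 2: P1 pit2 -> P1=[0,4,0,4,4,3](1) P2=[3,5,4,5,3,2](0)
Move 3: P2 pit0 -> P1=[0,4,0,4,4,3](1) P2=[0,6,5,6,3,2](0)
Move 4: P1 pit1 -> P1=[0,0,1,5,5,4](1) P2=[0,6,5,6,3,2](0)
Move 5: P2 pit4 -> P1=[1,0,1,5,5,4](1) P2=[0,6,5,6,0,3](1)
Move 6: P1 pit4 -> P1=[1,0,1,5,0,5](2) P2=[1,7,6,6,0,3](1)
Move 7: P2 pit1 -> P1=[2,1,1,5,0,5](2) P2=[1,0,7,7,1,4](2)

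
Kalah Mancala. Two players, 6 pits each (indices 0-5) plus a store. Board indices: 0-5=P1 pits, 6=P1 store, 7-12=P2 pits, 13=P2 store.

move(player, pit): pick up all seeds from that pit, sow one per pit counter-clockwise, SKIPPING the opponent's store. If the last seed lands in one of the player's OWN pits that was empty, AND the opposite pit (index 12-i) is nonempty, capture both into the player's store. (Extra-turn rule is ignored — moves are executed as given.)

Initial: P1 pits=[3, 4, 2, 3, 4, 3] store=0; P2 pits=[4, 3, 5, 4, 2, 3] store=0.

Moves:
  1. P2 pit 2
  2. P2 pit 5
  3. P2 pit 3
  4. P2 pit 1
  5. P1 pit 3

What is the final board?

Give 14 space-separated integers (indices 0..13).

Move 1: P2 pit2 -> P1=[4,4,2,3,4,3](0) P2=[4,3,0,5,3,4](1)
Move 2: P2 pit5 -> P1=[5,5,3,3,4,3](0) P2=[4,3,0,5,3,0](2)
Move 3: P2 pit3 -> P1=[6,6,3,3,4,3](0) P2=[4,3,0,0,4,1](3)
Move 4: P2 pit1 -> P1=[6,6,3,3,4,3](0) P2=[4,0,1,1,5,1](3)
Move 5: P1 pit3 -> P1=[6,6,3,0,5,4](1) P2=[4,0,1,1,5,1](3)

Answer: 6 6 3 0 5 4 1 4 0 1 1 5 1 3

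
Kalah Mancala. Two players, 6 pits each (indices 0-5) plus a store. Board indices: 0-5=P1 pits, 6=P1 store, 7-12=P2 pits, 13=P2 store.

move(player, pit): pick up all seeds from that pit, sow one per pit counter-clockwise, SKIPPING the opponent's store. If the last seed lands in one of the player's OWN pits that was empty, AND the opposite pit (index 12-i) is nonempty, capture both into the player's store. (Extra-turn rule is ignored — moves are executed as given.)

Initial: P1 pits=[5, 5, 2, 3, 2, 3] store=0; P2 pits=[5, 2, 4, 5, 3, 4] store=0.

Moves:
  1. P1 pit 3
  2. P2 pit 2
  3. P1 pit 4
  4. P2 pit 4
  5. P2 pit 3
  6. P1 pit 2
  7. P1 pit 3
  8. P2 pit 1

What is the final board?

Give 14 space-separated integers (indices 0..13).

Move 1: P1 pit3 -> P1=[5,5,2,0,3,4](1) P2=[5,2,4,5,3,4](0)
Move 2: P2 pit2 -> P1=[5,5,2,0,3,4](1) P2=[5,2,0,6,4,5](1)
Move 3: P1 pit4 -> P1=[5,5,2,0,0,5](2) P2=[6,2,0,6,4,5](1)
Move 4: P2 pit4 -> P1=[6,6,2,0,0,5](2) P2=[6,2,0,6,0,6](2)
Move 5: P2 pit3 -> P1=[7,7,3,0,0,5](2) P2=[6,2,0,0,1,7](3)
Move 6: P1 pit2 -> P1=[7,7,0,1,1,6](2) P2=[6,2,0,0,1,7](3)
Move 7: P1 pit3 -> P1=[7,7,0,0,2,6](2) P2=[6,2,0,0,1,7](3)
Move 8: P2 pit1 -> P1=[7,7,0,0,2,6](2) P2=[6,0,1,1,1,7](3)

Answer: 7 7 0 0 2 6 2 6 0 1 1 1 7 3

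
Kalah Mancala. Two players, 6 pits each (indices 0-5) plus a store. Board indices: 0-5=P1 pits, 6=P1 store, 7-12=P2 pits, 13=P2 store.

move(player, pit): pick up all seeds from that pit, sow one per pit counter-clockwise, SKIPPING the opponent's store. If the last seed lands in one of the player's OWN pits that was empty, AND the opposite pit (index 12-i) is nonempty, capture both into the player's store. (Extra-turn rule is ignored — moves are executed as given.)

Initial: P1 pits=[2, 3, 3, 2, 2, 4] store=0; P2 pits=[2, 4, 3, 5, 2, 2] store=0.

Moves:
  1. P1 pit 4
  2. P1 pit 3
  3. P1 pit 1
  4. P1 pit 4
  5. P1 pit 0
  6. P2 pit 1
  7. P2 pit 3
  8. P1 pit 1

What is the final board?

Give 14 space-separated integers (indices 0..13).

Move 1: P1 pit4 -> P1=[2,3,3,2,0,5](1) P2=[2,4,3,5,2,2](0)
Move 2: P1 pit3 -> P1=[2,3,3,0,1,6](1) P2=[2,4,3,5,2,2](0)
Move 3: P1 pit1 -> P1=[2,0,4,1,2,6](1) P2=[2,4,3,5,2,2](0)
Move 4: P1 pit4 -> P1=[2,0,4,1,0,7](2) P2=[2,4,3,5,2,2](0)
Move 5: P1 pit0 -> P1=[0,1,5,1,0,7](2) P2=[2,4,3,5,2,2](0)
Move 6: P2 pit1 -> P1=[0,1,5,1,0,7](2) P2=[2,0,4,6,3,3](0)
Move 7: P2 pit3 -> P1=[1,2,6,1,0,7](2) P2=[2,0,4,0,4,4](1)
Move 8: P1 pit1 -> P1=[1,0,7,2,0,7](2) P2=[2,0,4,0,4,4](1)

Answer: 1 0 7 2 0 7 2 2 0 4 0 4 4 1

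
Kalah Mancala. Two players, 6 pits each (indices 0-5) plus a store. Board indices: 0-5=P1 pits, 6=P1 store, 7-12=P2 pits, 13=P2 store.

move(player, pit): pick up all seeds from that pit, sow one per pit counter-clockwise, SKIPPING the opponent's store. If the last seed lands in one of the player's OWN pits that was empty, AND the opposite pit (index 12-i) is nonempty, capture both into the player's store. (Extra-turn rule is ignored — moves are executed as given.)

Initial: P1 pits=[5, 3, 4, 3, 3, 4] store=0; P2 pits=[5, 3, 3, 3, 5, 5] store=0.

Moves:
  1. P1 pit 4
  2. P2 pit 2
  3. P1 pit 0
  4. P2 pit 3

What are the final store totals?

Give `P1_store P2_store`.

Move 1: P1 pit4 -> P1=[5,3,4,3,0,5](1) P2=[6,3,3,3,5,5](0)
Move 2: P2 pit2 -> P1=[5,3,4,3,0,5](1) P2=[6,3,0,4,6,6](0)
Move 3: P1 pit0 -> P1=[0,4,5,4,1,6](1) P2=[6,3,0,4,6,6](0)
Move 4: P2 pit3 -> P1=[1,4,5,4,1,6](1) P2=[6,3,0,0,7,7](1)

Answer: 1 1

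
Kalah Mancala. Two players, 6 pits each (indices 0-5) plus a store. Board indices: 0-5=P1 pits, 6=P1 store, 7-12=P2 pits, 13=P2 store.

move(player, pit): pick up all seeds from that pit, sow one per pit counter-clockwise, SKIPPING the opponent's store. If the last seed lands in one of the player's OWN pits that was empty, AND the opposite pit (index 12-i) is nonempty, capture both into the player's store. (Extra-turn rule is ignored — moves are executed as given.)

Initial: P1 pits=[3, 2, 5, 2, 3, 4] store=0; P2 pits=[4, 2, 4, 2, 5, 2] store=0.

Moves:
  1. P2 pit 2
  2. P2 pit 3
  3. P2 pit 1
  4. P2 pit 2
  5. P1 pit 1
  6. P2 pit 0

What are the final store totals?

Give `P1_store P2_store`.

Answer: 0 8

Derivation:
Move 1: P2 pit2 -> P1=[3,2,5,2,3,4](0) P2=[4,2,0,3,6,3](1)
Move 2: P2 pit3 -> P1=[3,2,5,2,3,4](0) P2=[4,2,0,0,7,4](2)
Move 3: P2 pit1 -> P1=[3,2,0,2,3,4](0) P2=[4,0,1,0,7,4](8)
Move 4: P2 pit2 -> P1=[3,2,0,2,3,4](0) P2=[4,0,0,1,7,4](8)
Move 5: P1 pit1 -> P1=[3,0,1,3,3,4](0) P2=[4,0,0,1,7,4](8)
Move 6: P2 pit0 -> P1=[3,0,1,3,3,4](0) P2=[0,1,1,2,8,4](8)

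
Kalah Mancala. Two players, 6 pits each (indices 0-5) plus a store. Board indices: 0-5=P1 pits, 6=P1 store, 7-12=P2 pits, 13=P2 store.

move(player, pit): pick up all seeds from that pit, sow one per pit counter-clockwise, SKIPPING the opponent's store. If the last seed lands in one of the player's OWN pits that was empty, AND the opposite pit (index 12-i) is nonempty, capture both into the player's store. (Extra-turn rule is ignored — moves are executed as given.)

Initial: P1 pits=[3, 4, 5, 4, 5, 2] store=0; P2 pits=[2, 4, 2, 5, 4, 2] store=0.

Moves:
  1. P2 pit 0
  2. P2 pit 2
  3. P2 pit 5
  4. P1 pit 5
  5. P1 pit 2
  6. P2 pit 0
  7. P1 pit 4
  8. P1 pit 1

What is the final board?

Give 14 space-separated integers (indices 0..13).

Move 1: P2 pit0 -> P1=[3,4,5,4,5,2](0) P2=[0,5,3,5,4,2](0)
Move 2: P2 pit2 -> P1=[3,4,5,4,5,2](0) P2=[0,5,0,6,5,3](0)
Move 3: P2 pit5 -> P1=[4,5,5,4,5,2](0) P2=[0,5,0,6,5,0](1)
Move 4: P1 pit5 -> P1=[4,5,5,4,5,0](1) P2=[1,5,0,6,5,0](1)
Move 5: P1 pit2 -> P1=[4,5,0,5,6,1](2) P2=[2,5,0,6,5,0](1)
Move 6: P2 pit0 -> P1=[4,5,0,0,6,1](2) P2=[0,6,0,6,5,0](7)
Move 7: P1 pit4 -> P1=[4,5,0,0,0,2](3) P2=[1,7,1,7,5,0](7)
Move 8: P1 pit1 -> P1=[4,0,1,1,1,3](4) P2=[1,7,1,7,5,0](7)

Answer: 4 0 1 1 1 3 4 1 7 1 7 5 0 7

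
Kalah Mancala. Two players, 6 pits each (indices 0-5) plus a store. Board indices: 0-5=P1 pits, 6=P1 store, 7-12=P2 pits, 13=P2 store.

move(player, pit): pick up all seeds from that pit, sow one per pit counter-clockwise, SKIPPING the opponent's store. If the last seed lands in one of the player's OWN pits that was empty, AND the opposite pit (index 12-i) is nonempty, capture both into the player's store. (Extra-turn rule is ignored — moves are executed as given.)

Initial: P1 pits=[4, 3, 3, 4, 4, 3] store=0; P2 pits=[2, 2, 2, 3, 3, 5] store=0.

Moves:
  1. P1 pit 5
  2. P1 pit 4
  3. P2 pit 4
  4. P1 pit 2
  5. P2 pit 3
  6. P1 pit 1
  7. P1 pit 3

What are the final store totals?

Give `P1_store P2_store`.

Answer: 3 2

Derivation:
Move 1: P1 pit5 -> P1=[4,3,3,4,4,0](1) P2=[3,3,2,3,3,5](0)
Move 2: P1 pit4 -> P1=[4,3,3,4,0,1](2) P2=[4,4,2,3,3,5](0)
Move 3: P2 pit4 -> P1=[5,3,3,4,0,1](2) P2=[4,4,2,3,0,6](1)
Move 4: P1 pit2 -> P1=[5,3,0,5,1,2](2) P2=[4,4,2,3,0,6](1)
Move 5: P2 pit3 -> P1=[5,3,0,5,1,2](2) P2=[4,4,2,0,1,7](2)
Move 6: P1 pit1 -> P1=[5,0,1,6,2,2](2) P2=[4,4,2,0,1,7](2)
Move 7: P1 pit3 -> P1=[5,0,1,0,3,3](3) P2=[5,5,3,0,1,7](2)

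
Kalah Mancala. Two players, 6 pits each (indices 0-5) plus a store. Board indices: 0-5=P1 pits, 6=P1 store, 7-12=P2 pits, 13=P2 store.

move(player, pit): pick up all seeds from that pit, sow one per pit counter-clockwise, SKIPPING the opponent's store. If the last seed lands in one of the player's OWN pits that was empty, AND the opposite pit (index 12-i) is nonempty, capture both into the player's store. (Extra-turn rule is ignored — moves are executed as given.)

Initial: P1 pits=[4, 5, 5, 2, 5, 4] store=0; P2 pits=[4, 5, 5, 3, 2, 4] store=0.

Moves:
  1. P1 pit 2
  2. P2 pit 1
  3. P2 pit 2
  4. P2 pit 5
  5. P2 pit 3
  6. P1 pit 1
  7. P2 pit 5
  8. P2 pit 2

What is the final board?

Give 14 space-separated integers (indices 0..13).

Answer: 7 0 0 5 8 6 2 6 1 0 0 5 0 8

Derivation:
Move 1: P1 pit2 -> P1=[4,5,0,3,6,5](1) P2=[5,5,5,3,2,4](0)
Move 2: P2 pit1 -> P1=[4,5,0,3,6,5](1) P2=[5,0,6,4,3,5](1)
Move 3: P2 pit2 -> P1=[5,6,0,3,6,5](1) P2=[5,0,0,5,4,6](2)
Move 4: P2 pit5 -> P1=[6,7,1,4,7,5](1) P2=[5,0,0,5,4,0](3)
Move 5: P2 pit3 -> P1=[7,8,1,4,7,5](1) P2=[5,0,0,0,5,1](4)
Move 6: P1 pit1 -> P1=[7,0,2,5,8,6](2) P2=[6,1,1,0,5,1](4)
Move 7: P2 pit5 -> P1=[7,0,2,5,8,6](2) P2=[6,1,1,0,5,0](5)
Move 8: P2 pit2 -> P1=[7,0,0,5,8,6](2) P2=[6,1,0,0,5,0](8)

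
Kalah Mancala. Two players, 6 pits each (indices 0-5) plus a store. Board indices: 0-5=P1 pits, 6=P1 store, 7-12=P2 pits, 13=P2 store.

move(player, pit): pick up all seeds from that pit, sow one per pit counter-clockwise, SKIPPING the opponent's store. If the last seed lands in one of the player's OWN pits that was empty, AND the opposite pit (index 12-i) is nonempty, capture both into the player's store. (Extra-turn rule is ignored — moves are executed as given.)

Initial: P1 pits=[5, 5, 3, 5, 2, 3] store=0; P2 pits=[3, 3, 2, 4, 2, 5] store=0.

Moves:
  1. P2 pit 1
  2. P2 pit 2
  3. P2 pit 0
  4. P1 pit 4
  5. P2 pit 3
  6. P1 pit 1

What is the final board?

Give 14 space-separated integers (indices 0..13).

Move 1: P2 pit1 -> P1=[5,5,3,5,2,3](0) P2=[3,0,3,5,3,5](0)
Move 2: P2 pit2 -> P1=[5,5,3,5,2,3](0) P2=[3,0,0,6,4,6](0)
Move 3: P2 pit0 -> P1=[5,5,3,5,2,3](0) P2=[0,1,1,7,4,6](0)
Move 4: P1 pit4 -> P1=[5,5,3,5,0,4](1) P2=[0,1,1,7,4,6](0)
Move 5: P2 pit3 -> P1=[6,6,4,6,0,4](1) P2=[0,1,1,0,5,7](1)
Move 6: P1 pit1 -> P1=[6,0,5,7,1,5](2) P2=[1,1,1,0,5,7](1)

Answer: 6 0 5 7 1 5 2 1 1 1 0 5 7 1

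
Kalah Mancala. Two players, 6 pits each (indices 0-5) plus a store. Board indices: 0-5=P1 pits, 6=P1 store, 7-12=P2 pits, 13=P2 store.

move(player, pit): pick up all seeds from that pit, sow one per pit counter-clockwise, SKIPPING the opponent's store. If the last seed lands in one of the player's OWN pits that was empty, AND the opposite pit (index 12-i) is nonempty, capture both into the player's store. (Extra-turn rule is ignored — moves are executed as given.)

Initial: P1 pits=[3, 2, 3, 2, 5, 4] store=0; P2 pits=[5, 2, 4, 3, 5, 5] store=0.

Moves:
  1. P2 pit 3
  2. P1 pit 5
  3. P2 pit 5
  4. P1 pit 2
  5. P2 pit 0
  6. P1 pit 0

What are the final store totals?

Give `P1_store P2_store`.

Move 1: P2 pit3 -> P1=[3,2,3,2,5,4](0) P2=[5,2,4,0,6,6](1)
Move 2: P1 pit5 -> P1=[3,2,3,2,5,0](1) P2=[6,3,5,0,6,6](1)
Move 3: P2 pit5 -> P1=[4,3,4,3,6,0](1) P2=[6,3,5,0,6,0](2)
Move 4: P1 pit2 -> P1=[4,3,0,4,7,1](2) P2=[6,3,5,0,6,0](2)
Move 5: P2 pit0 -> P1=[4,3,0,4,7,1](2) P2=[0,4,6,1,7,1](3)
Move 6: P1 pit0 -> P1=[0,4,1,5,8,1](2) P2=[0,4,6,1,7,1](3)

Answer: 2 3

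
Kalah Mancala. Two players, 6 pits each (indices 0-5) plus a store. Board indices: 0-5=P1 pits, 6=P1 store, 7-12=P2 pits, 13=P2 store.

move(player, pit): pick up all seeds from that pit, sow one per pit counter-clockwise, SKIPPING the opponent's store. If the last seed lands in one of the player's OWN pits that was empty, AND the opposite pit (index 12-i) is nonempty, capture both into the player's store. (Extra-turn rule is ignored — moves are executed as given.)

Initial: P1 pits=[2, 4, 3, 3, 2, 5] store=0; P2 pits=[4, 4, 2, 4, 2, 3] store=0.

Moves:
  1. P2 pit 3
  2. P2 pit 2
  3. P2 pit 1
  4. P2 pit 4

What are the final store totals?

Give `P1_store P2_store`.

Answer: 0 2

Derivation:
Move 1: P2 pit3 -> P1=[3,4,3,3,2,5](0) P2=[4,4,2,0,3,4](1)
Move 2: P2 pit2 -> P1=[3,4,3,3,2,5](0) P2=[4,4,0,1,4,4](1)
Move 3: P2 pit1 -> P1=[3,4,3,3,2,5](0) P2=[4,0,1,2,5,5](1)
Move 4: P2 pit4 -> P1=[4,5,4,3,2,5](0) P2=[4,0,1,2,0,6](2)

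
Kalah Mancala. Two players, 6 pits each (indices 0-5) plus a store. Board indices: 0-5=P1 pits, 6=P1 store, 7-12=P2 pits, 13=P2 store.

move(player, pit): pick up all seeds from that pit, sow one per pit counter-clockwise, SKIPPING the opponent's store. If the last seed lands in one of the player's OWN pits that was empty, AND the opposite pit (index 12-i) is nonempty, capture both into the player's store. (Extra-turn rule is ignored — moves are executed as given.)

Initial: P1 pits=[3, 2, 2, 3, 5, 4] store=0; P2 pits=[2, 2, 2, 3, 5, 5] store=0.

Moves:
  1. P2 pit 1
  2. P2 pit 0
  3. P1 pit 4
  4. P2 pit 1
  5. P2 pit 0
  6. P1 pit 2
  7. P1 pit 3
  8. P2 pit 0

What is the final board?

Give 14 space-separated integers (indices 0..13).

Move 1: P2 pit1 -> P1=[3,2,2,3,5,4](0) P2=[2,0,3,4,5,5](0)
Move 2: P2 pit0 -> P1=[3,2,2,3,5,4](0) P2=[0,1,4,4,5,5](0)
Move 3: P1 pit4 -> P1=[3,2,2,3,0,5](1) P2=[1,2,5,4,5,5](0)
Move 4: P2 pit1 -> P1=[3,2,2,3,0,5](1) P2=[1,0,6,5,5,5](0)
Move 5: P2 pit0 -> P1=[3,2,2,3,0,5](1) P2=[0,1,6,5,5,5](0)
Move 6: P1 pit2 -> P1=[3,2,0,4,0,5](3) P2=[0,0,6,5,5,5](0)
Move 7: P1 pit3 -> P1=[3,2,0,0,1,6](4) P2=[1,0,6,5,5,5](0)
Move 8: P2 pit0 -> P1=[3,2,0,0,0,6](4) P2=[0,0,6,5,5,5](2)

Answer: 3 2 0 0 0 6 4 0 0 6 5 5 5 2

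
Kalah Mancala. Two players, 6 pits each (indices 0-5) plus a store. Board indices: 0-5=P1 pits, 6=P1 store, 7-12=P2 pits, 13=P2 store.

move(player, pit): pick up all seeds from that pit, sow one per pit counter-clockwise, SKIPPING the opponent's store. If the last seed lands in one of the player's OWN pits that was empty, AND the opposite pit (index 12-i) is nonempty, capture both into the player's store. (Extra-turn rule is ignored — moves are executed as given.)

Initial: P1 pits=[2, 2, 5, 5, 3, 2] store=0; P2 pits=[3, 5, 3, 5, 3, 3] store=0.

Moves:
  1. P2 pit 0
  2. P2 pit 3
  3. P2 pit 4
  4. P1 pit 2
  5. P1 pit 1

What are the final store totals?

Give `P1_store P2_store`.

Answer: 1 2

Derivation:
Move 1: P2 pit0 -> P1=[2,2,5,5,3,2](0) P2=[0,6,4,6,3,3](0)
Move 2: P2 pit3 -> P1=[3,3,6,5,3,2](0) P2=[0,6,4,0,4,4](1)
Move 3: P2 pit4 -> P1=[4,4,6,5,3,2](0) P2=[0,6,4,0,0,5](2)
Move 4: P1 pit2 -> P1=[4,4,0,6,4,3](1) P2=[1,7,4,0,0,5](2)
Move 5: P1 pit1 -> P1=[4,0,1,7,5,4](1) P2=[1,7,4,0,0,5](2)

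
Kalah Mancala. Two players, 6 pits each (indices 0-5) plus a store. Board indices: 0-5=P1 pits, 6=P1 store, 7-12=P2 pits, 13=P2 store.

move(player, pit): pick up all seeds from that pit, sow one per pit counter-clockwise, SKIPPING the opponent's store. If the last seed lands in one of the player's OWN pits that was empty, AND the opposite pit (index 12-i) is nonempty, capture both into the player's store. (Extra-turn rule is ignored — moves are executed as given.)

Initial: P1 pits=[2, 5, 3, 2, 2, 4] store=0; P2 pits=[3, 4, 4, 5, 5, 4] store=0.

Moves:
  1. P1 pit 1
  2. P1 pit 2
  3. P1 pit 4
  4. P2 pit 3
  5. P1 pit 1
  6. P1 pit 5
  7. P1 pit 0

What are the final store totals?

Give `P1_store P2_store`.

Move 1: P1 pit1 -> P1=[2,0,4,3,3,5](1) P2=[3,4,4,5,5,4](0)
Move 2: P1 pit2 -> P1=[2,0,0,4,4,6](2) P2=[3,4,4,5,5,4](0)
Move 3: P1 pit4 -> P1=[2,0,0,4,0,7](3) P2=[4,5,4,5,5,4](0)
Move 4: P2 pit3 -> P1=[3,1,0,4,0,7](3) P2=[4,5,4,0,6,5](1)
Move 5: P1 pit1 -> P1=[3,0,1,4,0,7](3) P2=[4,5,4,0,6,5](1)
Move 6: P1 pit5 -> P1=[3,0,1,4,0,0](4) P2=[5,6,5,1,7,6](1)
Move 7: P1 pit0 -> P1=[0,1,2,5,0,0](4) P2=[5,6,5,1,7,6](1)

Answer: 4 1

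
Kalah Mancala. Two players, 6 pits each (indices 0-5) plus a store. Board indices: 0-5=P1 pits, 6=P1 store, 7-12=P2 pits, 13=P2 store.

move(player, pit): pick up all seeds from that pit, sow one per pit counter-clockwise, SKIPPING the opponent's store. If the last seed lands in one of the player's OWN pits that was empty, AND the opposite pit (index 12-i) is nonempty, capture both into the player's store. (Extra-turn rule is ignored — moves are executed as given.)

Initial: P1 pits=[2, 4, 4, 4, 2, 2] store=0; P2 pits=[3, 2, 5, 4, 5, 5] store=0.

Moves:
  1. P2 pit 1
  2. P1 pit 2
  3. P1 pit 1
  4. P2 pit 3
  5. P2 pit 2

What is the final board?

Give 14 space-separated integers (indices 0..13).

Move 1: P2 pit1 -> P1=[2,4,4,4,2,2](0) P2=[3,0,6,5,5,5](0)
Move 2: P1 pit2 -> P1=[2,4,0,5,3,3](1) P2=[3,0,6,5,5,5](0)
Move 3: P1 pit1 -> P1=[2,0,1,6,4,4](1) P2=[3,0,6,5,5,5](0)
Move 4: P2 pit3 -> P1=[3,1,1,6,4,4](1) P2=[3,0,6,0,6,6](1)
Move 5: P2 pit2 -> P1=[4,2,1,6,4,4](1) P2=[3,0,0,1,7,7](2)

Answer: 4 2 1 6 4 4 1 3 0 0 1 7 7 2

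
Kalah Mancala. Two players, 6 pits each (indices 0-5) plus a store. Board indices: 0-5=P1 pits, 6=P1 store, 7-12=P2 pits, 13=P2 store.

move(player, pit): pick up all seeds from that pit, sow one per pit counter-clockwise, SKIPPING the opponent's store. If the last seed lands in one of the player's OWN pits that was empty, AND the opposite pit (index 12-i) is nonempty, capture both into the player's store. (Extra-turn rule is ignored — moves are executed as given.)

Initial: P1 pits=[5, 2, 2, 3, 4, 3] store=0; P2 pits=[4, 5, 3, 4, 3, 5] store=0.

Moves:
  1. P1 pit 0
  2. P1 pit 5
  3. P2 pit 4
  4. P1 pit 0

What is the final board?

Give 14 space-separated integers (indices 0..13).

Answer: 0 4 3 4 5 0 1 5 6 4 4 0 6 1

Derivation:
Move 1: P1 pit0 -> P1=[0,3,3,4,5,4](0) P2=[4,5,3,4,3,5](0)
Move 2: P1 pit5 -> P1=[0,3,3,4,5,0](1) P2=[5,6,4,4,3,5](0)
Move 3: P2 pit4 -> P1=[1,3,3,4,5,0](1) P2=[5,6,4,4,0,6](1)
Move 4: P1 pit0 -> P1=[0,4,3,4,5,0](1) P2=[5,6,4,4,0,6](1)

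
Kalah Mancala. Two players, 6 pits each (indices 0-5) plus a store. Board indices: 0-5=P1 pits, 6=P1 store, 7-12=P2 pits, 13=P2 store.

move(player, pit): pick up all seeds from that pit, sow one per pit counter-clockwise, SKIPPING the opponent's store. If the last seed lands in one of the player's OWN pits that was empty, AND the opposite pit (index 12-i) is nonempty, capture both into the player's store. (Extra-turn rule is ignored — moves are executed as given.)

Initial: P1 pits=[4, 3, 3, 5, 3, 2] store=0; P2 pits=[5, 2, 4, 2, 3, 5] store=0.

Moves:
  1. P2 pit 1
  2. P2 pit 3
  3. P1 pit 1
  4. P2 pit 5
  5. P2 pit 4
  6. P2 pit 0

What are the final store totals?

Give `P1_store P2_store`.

Move 1: P2 pit1 -> P1=[4,3,3,5,3,2](0) P2=[5,0,5,3,3,5](0)
Move 2: P2 pit3 -> P1=[4,3,3,5,3,2](0) P2=[5,0,5,0,4,6](1)
Move 3: P1 pit1 -> P1=[4,0,4,6,4,2](0) P2=[5,0,5,0,4,6](1)
Move 4: P2 pit5 -> P1=[5,1,5,7,5,2](0) P2=[5,0,5,0,4,0](2)
Move 5: P2 pit4 -> P1=[6,2,5,7,5,2](0) P2=[5,0,5,0,0,1](3)
Move 6: P2 pit0 -> P1=[6,2,5,7,5,2](0) P2=[0,1,6,1,1,2](3)

Answer: 0 3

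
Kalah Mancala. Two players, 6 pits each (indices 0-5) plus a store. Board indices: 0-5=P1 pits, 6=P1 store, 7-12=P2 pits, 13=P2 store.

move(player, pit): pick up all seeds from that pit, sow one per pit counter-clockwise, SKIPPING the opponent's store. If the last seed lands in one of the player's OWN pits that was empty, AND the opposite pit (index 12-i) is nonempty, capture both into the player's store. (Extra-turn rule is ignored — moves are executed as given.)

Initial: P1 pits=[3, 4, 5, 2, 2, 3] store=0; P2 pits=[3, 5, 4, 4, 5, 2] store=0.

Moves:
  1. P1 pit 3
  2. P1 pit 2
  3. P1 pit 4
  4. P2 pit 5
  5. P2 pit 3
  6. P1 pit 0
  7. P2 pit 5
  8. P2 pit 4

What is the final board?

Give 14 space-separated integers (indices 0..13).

Move 1: P1 pit3 -> P1=[3,4,5,0,3,4](0) P2=[3,5,4,4,5,2](0)
Move 2: P1 pit2 -> P1=[3,4,0,1,4,5](1) P2=[4,5,4,4,5,2](0)
Move 3: P1 pit4 -> P1=[3,4,0,1,0,6](2) P2=[5,6,4,4,5,2](0)
Move 4: P2 pit5 -> P1=[4,4,0,1,0,6](2) P2=[5,6,4,4,5,0](1)
Move 5: P2 pit3 -> P1=[5,4,0,1,0,6](2) P2=[5,6,4,0,6,1](2)
Move 6: P1 pit0 -> P1=[0,5,1,2,1,7](2) P2=[5,6,4,0,6,1](2)
Move 7: P2 pit5 -> P1=[0,5,1,2,1,7](2) P2=[5,6,4,0,6,0](3)
Move 8: P2 pit4 -> P1=[1,6,2,3,1,7](2) P2=[5,6,4,0,0,1](4)

Answer: 1 6 2 3 1 7 2 5 6 4 0 0 1 4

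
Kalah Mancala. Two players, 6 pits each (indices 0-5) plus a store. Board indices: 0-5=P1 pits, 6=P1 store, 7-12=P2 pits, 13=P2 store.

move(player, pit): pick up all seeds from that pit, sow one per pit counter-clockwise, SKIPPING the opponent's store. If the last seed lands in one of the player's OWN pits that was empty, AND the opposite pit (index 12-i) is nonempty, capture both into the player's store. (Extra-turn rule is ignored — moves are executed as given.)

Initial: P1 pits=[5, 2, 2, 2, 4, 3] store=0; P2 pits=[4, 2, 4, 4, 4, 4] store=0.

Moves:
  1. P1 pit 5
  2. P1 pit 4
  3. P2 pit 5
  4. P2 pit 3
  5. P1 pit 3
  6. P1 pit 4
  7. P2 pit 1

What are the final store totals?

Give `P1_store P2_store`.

Answer: 2 2

Derivation:
Move 1: P1 pit5 -> P1=[5,2,2,2,4,0](1) P2=[5,3,4,4,4,4](0)
Move 2: P1 pit4 -> P1=[5,2,2,2,0,1](2) P2=[6,4,4,4,4,4](0)
Move 3: P2 pit5 -> P1=[6,3,3,2,0,1](2) P2=[6,4,4,4,4,0](1)
Move 4: P2 pit3 -> P1=[7,3,3,2,0,1](2) P2=[6,4,4,0,5,1](2)
Move 5: P1 pit3 -> P1=[7,3,3,0,1,2](2) P2=[6,4,4,0,5,1](2)
Move 6: P1 pit4 -> P1=[7,3,3,0,0,3](2) P2=[6,4,4,0,5,1](2)
Move 7: P2 pit1 -> P1=[7,3,3,0,0,3](2) P2=[6,0,5,1,6,2](2)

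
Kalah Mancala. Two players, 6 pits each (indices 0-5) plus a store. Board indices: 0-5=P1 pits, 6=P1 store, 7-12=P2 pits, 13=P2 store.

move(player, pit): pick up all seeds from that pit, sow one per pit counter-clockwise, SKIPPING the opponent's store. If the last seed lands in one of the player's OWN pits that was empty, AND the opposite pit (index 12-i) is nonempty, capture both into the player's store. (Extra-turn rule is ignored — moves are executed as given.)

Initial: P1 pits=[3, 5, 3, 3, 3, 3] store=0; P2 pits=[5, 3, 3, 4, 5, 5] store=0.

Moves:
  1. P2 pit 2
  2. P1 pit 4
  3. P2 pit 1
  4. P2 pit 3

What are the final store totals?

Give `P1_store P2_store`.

Move 1: P2 pit2 -> P1=[3,5,3,3,3,3](0) P2=[5,3,0,5,6,6](0)
Move 2: P1 pit4 -> P1=[3,5,3,3,0,4](1) P2=[6,3,0,5,6,6](0)
Move 3: P2 pit1 -> P1=[3,5,3,3,0,4](1) P2=[6,0,1,6,7,6](0)
Move 4: P2 pit3 -> P1=[4,6,4,3,0,4](1) P2=[6,0,1,0,8,7](1)

Answer: 1 1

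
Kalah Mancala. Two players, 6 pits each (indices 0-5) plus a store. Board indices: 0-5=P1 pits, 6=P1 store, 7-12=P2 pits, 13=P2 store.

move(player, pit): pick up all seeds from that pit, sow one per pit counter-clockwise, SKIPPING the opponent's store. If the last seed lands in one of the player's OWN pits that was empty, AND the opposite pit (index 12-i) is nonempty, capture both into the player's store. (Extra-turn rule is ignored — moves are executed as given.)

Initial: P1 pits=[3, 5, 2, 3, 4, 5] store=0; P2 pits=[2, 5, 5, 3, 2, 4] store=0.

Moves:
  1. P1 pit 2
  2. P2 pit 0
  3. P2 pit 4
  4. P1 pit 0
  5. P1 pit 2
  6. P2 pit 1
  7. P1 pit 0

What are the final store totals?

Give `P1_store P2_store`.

Answer: 0 2

Derivation:
Move 1: P1 pit2 -> P1=[3,5,0,4,5,5](0) P2=[2,5,5,3,2,4](0)
Move 2: P2 pit0 -> P1=[3,5,0,4,5,5](0) P2=[0,6,6,3,2,4](0)
Move 3: P2 pit4 -> P1=[3,5,0,4,5,5](0) P2=[0,6,6,3,0,5](1)
Move 4: P1 pit0 -> P1=[0,6,1,5,5,5](0) P2=[0,6,6,3,0,5](1)
Move 5: P1 pit2 -> P1=[0,6,0,6,5,5](0) P2=[0,6,6,3,0,5](1)
Move 6: P2 pit1 -> P1=[1,6,0,6,5,5](0) P2=[0,0,7,4,1,6](2)
Move 7: P1 pit0 -> P1=[0,7,0,6,5,5](0) P2=[0,0,7,4,1,6](2)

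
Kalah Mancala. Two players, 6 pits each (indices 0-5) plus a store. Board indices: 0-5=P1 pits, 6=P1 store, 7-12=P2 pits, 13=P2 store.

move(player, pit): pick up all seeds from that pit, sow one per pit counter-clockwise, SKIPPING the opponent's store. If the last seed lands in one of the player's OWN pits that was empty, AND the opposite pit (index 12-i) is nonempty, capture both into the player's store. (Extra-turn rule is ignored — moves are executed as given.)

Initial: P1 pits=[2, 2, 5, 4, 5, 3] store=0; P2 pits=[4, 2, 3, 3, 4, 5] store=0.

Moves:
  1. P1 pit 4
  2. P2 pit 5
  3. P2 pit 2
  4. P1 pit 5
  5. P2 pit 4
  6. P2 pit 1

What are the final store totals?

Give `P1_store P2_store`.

Answer: 2 3

Derivation:
Move 1: P1 pit4 -> P1=[2,2,5,4,0,4](1) P2=[5,3,4,3,4,5](0)
Move 2: P2 pit5 -> P1=[3,3,6,5,0,4](1) P2=[5,3,4,3,4,0](1)
Move 3: P2 pit2 -> P1=[3,3,6,5,0,4](1) P2=[5,3,0,4,5,1](2)
Move 4: P1 pit5 -> P1=[3,3,6,5,0,0](2) P2=[6,4,1,4,5,1](2)
Move 5: P2 pit4 -> P1=[4,4,7,5,0,0](2) P2=[6,4,1,4,0,2](3)
Move 6: P2 pit1 -> P1=[4,4,7,5,0,0](2) P2=[6,0,2,5,1,3](3)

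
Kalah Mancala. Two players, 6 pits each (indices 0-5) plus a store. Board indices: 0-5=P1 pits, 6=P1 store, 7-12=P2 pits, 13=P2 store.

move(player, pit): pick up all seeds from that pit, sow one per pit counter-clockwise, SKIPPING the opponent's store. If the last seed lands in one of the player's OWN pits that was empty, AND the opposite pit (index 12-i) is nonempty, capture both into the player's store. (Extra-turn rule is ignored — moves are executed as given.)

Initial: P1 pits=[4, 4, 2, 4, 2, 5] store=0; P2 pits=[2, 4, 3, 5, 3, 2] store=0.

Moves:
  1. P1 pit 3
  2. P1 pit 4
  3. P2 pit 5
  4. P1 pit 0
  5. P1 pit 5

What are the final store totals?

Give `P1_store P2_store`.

Move 1: P1 pit3 -> P1=[4,4,2,0,3,6](1) P2=[3,4,3,5,3,2](0)
Move 2: P1 pit4 -> P1=[4,4,2,0,0,7](2) P2=[4,4,3,5,3,2](0)
Move 3: P2 pit5 -> P1=[5,4,2,0,0,7](2) P2=[4,4,3,5,3,0](1)
Move 4: P1 pit0 -> P1=[0,5,3,1,1,8](2) P2=[4,4,3,5,3,0](1)
Move 5: P1 pit5 -> P1=[0,5,3,1,1,0](5) P2=[5,5,4,6,4,0](1)

Answer: 5 1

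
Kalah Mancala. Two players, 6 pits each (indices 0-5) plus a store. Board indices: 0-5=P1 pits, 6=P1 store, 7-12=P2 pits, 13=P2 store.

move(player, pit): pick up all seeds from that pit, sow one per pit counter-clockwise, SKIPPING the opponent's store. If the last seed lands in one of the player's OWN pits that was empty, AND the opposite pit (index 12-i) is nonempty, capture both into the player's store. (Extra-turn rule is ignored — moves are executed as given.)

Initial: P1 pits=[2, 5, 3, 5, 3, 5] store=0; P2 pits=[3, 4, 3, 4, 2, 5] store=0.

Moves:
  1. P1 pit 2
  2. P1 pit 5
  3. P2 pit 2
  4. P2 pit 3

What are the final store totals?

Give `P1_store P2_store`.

Move 1: P1 pit2 -> P1=[2,5,0,6,4,6](0) P2=[3,4,3,4,2,5](0)
Move 2: P1 pit5 -> P1=[2,5,0,6,4,0](1) P2=[4,5,4,5,3,5](0)
Move 3: P2 pit2 -> P1=[2,5,0,6,4,0](1) P2=[4,5,0,6,4,6](1)
Move 4: P2 pit3 -> P1=[3,6,1,6,4,0](1) P2=[4,5,0,0,5,7](2)

Answer: 1 2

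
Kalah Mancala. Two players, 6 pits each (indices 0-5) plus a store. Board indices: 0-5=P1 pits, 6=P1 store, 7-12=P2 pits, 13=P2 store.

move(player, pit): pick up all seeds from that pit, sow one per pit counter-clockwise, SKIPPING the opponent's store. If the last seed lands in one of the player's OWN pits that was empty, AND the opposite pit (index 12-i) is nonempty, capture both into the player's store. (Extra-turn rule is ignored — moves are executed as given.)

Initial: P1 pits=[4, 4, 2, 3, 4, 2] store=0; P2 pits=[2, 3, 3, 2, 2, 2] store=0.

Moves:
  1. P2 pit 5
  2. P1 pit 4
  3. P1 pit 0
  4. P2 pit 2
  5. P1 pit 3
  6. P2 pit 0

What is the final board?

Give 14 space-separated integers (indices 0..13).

Move 1: P2 pit5 -> P1=[5,4,2,3,4,2](0) P2=[2,3,3,2,2,0](1)
Move 2: P1 pit4 -> P1=[5,4,2,3,0,3](1) P2=[3,4,3,2,2,0](1)
Move 3: P1 pit0 -> P1=[0,5,3,4,1,4](1) P2=[3,4,3,2,2,0](1)
Move 4: P2 pit2 -> P1=[0,5,3,4,1,4](1) P2=[3,4,0,3,3,1](1)
Move 5: P1 pit3 -> P1=[0,5,3,0,2,5](2) P2=[4,4,0,3,3,1](1)
Move 6: P2 pit0 -> P1=[0,5,3,0,2,5](2) P2=[0,5,1,4,4,1](1)

Answer: 0 5 3 0 2 5 2 0 5 1 4 4 1 1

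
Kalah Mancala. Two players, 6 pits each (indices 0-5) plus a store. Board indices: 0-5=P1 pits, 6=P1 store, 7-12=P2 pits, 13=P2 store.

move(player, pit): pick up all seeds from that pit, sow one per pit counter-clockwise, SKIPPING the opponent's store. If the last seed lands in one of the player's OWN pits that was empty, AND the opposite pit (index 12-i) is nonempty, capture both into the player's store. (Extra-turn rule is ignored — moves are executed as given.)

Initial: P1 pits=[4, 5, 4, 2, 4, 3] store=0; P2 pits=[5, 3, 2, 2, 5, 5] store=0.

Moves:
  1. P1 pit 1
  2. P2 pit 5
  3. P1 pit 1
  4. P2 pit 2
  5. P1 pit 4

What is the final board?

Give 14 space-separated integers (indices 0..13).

Move 1: P1 pit1 -> P1=[4,0,5,3,5,4](1) P2=[5,3,2,2,5,5](0)
Move 2: P2 pit5 -> P1=[5,1,6,4,5,4](1) P2=[5,3,2,2,5,0](1)
Move 3: P1 pit1 -> P1=[5,0,7,4,5,4](1) P2=[5,3,2,2,5,0](1)
Move 4: P2 pit2 -> P1=[5,0,7,4,5,4](1) P2=[5,3,0,3,6,0](1)
Move 5: P1 pit4 -> P1=[5,0,7,4,0,5](2) P2=[6,4,1,3,6,0](1)

Answer: 5 0 7 4 0 5 2 6 4 1 3 6 0 1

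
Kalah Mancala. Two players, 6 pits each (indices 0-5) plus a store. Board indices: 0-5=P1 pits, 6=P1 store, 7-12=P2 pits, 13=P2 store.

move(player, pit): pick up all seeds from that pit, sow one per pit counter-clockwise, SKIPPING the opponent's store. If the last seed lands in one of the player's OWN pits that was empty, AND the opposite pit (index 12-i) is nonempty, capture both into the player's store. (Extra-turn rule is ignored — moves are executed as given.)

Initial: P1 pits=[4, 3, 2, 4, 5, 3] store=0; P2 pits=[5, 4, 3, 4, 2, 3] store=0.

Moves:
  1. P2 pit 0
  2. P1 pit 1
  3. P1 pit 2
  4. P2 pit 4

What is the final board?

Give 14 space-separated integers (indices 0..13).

Answer: 5 0 0 6 7 4 0 0 5 4 5 0 5 1

Derivation:
Move 1: P2 pit0 -> P1=[4,3,2,4,5,3](0) P2=[0,5,4,5,3,4](0)
Move 2: P1 pit1 -> P1=[4,0,3,5,6,3](0) P2=[0,5,4,5,3,4](0)
Move 3: P1 pit2 -> P1=[4,0,0,6,7,4](0) P2=[0,5,4,5,3,4](0)
Move 4: P2 pit4 -> P1=[5,0,0,6,7,4](0) P2=[0,5,4,5,0,5](1)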